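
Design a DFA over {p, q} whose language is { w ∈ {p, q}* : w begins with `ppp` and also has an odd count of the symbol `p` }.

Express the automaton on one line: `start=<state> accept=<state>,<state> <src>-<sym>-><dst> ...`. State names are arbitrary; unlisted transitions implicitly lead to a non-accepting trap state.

start=S0 accept=S4 S0-p->S1 S0-q->S2 S1-p->S3 S1-q->S2 S2-p->S2 S2-q->S2 S3-p->S4 S3-q->S2 S4-p->S5 S4-q->S4 S5-p->S4 S5-q->S5

Run two small machines in parallel and take their product. The first has 5 states tracking whether the input so far still matches the prefix `ppp`; the second has 2 states tracking the count of `p`s modulo 2. A product state is a pair (one from each), accepting exactly when both do. Minimizing collapses redundant product states.
With 6 states:
        p   q  
>  S0   S1  S2 
   S1   S3  S2 
   S2   S2  S2 
   S3   S4  S2 
 * S4   S5  S4 
   S5   S4  S5 
(> = start, * = accepting)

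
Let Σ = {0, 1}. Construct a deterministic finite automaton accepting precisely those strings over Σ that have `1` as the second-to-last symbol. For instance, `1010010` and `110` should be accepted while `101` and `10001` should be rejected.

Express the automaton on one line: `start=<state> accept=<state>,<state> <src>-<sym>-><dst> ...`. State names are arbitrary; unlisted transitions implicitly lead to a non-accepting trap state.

A DFA must remember the last 2 symbols (since which symbol is second-to-last isn't known until the input ends). Use one state per possible window of the last ≤2 symbols; accept from those whose window starts with `1`.
        0   1  
>  q0   q1  q2 
   q1   q3  q4 
   q2   q5  q6 
   q3   q3  q4 
   q4   q5  q6 
 * q5   q3  q4 
 * q6   q5  q6 
(> = start, * = accepting)

start=q0 accept=q5,q6 q0-0->q1 q0-1->q2 q1-0->q3 q1-1->q4 q2-0->q5 q2-1->q6 q3-0->q3 q3-1->q4 q4-0->q5 q4-1->q6 q5-0->q3 q5-1->q4 q6-0->q5 q6-1->q6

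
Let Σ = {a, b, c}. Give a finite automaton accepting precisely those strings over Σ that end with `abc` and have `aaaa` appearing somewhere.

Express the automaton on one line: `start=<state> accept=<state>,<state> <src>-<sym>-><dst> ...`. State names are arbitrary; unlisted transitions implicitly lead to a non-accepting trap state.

start=q0 accept=q9 q0-a->q1 q0-b->q0 q0-c->q0 q1-a->q2 q1-b->q3 q1-c->q0 q2-a->q4 q2-b->q3 q2-c->q0 q3-a->q1 q3-b->q0 q3-c->q5 q4-a->q6 q4-b->q3 q4-c->q0 q5-a->q1 q5-b->q0 q5-c->q0 q6-a->q6 q6-b->q7 q6-c->q8 q7-a->q6 q7-b->q8 q7-c->q9 q8-a->q6 q8-b->q8 q8-c->q8 q9-a->q6 q9-b->q8 q9-c->q8

Handle the two conditions separately and then intersect. One (4 states) tracks how much of the suffix `abc` has currently been matched; the other (5 states) tracks whether and how much of `aaaa` has been seen. Each combined state is a pair, one component from each; accept when both components accept.
A 10-state machine:
        a   b   c  
>  q0   q1  q0  q0 
   q1   q2  q3  q0 
   q2   q4  q3  q0 
   q3   q1  q0  q5 
   q4   q6  q3  q0 
   q5   q1  q0  q0 
   q6   q6  q7  q8 
   q7   q6  q8  q9 
   q8   q6  q8  q8 
 * q9   q6  q8  q8 
(> = start, * = accepting)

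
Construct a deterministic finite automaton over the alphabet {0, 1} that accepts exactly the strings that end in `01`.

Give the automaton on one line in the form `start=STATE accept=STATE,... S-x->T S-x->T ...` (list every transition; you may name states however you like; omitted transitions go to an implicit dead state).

Let each state record the length of the longest suffix of the input read so far that is also a prefix of `01`. q1 means the last symbol is `0`; q2 means the last 2 symbols are `01`. Accept only at q2, where the string currently ends in `01`.
3 states suffice.
        0   1  
>  q0   q1  q0 
   q1   q1  q2 
 * q2   q1  q0 
(> = start, * = accepting)

start=q0 accept=q2 q0-0->q1 q0-1->q0 q1-0->q1 q1-1->q2 q2-0->q1 q2-1->q0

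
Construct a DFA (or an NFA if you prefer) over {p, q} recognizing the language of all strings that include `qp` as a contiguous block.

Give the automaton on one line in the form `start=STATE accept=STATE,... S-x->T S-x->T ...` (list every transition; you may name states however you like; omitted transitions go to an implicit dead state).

start=s0 accept=s2 s0-p->s0 s0-q->s1 s1-p->s2 s1-q->s1 s2-p->s2 s2-q->s2

Track how much of `qp` has been matched so far: state s0 is no progress, s2 is the absorbing accept state reached once `qp` has occurred. Intermediate states record partial matches; on a mismatch, fall back to the longest reusable overlap.
With 3 states:
        p   q  
>  s0   s0  s1 
   s1   s2  s1 
 * s2   s2  s2 
(> = start, * = accepting)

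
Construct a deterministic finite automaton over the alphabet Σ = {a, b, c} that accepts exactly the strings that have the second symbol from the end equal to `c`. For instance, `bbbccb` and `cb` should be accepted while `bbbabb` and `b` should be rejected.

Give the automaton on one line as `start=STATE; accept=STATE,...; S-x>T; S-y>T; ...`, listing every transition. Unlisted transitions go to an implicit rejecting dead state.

A DFA must remember the last 2 symbols (since which symbol is second-to-last isn't known until the input ends). Use one state per possible window of the last ≤2 symbols; accept from those whose window starts with `c`.
With 13 states:
          a    b    c  
>  q0     q1   q2   q3 
   q1     q4   q5   q6 
   q2     q7   q8   q9 
   q3    q10  q11  q12 
   q4     q4   q5   q6 
   q5     q7   q8   q9 
   q6    q10  q11  q12 
   q7     q4   q5   q6 
   q8     q7   q8   q9 
   q9    q10  q11  q12 
 * q10    q4   q5   q6 
 * q11    q7   q8   q9 
 * q12   q10  q11  q12 
(> = start, * = accepting)

start=q0; accept=q10,q11,q12; q0-a>q1; q0-b>q2; q0-c>q3; q1-a>q4; q1-b>q5; q1-c>q6; q2-a>q7; q2-b>q8; q2-c>q9; q3-a>q10; q3-b>q11; q3-c>q12; q4-a>q4; q4-b>q5; q4-c>q6; q5-a>q7; q5-b>q8; q5-c>q9; q6-a>q10; q6-b>q11; q6-c>q12; q7-a>q4; q7-b>q5; q7-c>q6; q8-a>q7; q8-b>q8; q8-c>q9; q9-a>q10; q9-b>q11; q9-c>q12; q10-a>q4; q10-b>q5; q10-c>q6; q11-a>q7; q11-b>q8; q11-c>q9; q12-a>q10; q12-b>q11; q12-c>q12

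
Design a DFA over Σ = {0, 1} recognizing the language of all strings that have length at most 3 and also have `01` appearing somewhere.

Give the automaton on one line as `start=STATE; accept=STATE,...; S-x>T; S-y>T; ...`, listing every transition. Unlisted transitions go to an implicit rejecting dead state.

start=s0; accept=s4,s7; s0-0>s1; s0-1>s2; s1-0>s3; s1-1>s4; s2-0>s3; s2-1>s5; s3-0>s6; s3-1>s7; s4-0>s7; s4-1>s7; s5-0>s6; s5-1>s8; s6-0>s9; s6-1>s10; s7-0>s10; s7-1>s10; s8-0>s9; s8-1>s11; s9-0>s9; s9-1>s10; s10-0>s10; s10-1>s10; s11-0>s9; s11-1>s11

Build one automaton per condition and run them in lockstep. One (5 states) tracks the input length, saturating at 4; the other (3 states) tracks whether and how much of `01` has been seen. Each combined state is a pair, one component from each; accept when both components accept.
12 states suffice.
          0    1  
>  s0     s1   s2 
   s1     s3   s4 
   s2     s3   s5 
   s3     s6   s7 
 * s4     s7   s7 
   s5     s6   s8 
   s6     s9  s10 
 * s7    s10  s10 
   s8     s9  s11 
   s9     s9  s10 
   s10   s10  s10 
   s11    s9  s11 
(> = start, * = accepting)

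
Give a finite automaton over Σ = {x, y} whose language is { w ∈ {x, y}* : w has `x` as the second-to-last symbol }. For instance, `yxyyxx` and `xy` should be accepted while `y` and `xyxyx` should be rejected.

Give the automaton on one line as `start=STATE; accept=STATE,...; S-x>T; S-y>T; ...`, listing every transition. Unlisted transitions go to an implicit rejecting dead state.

start=q0; accept=q3,q4; q0-x>q1; q0-y>q2; q1-x>q3; q1-y>q4; q2-x>q5; q2-y>q6; q3-x>q3; q3-y>q4; q4-x>q5; q4-y>q6; q5-x>q3; q5-y>q4; q6-x>q5; q6-y>q6

Because acceptance depends on a position counted from the end, the machine has to buffer the most recent 2 symbols. Make each state the string of the last up-to-2 symbols read; on input `x` shift the window left and append `x`. Accept when the buffered window has length 2 and begins with `x`.
7 states suffice.
        x   y  
>  q0   q1  q2 
   q1   q3  q4 
   q2   q5  q6 
 * q3   q3  q4 
 * q4   q5  q6 
   q5   q3  q4 
   q6   q5  q6 
(> = start, * = accepting)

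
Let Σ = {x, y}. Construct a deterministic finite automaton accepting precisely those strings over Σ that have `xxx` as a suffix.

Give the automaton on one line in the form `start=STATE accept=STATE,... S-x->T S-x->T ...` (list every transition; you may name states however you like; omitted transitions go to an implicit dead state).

start=q0 accept=q3 q0-x->q1 q0-y->q0 q1-x->q2 q1-y->q0 q2-x->q3 q2-y->q0 q3-x->q3 q3-y->q0

Remember how much of `xxx` the current input suffix matches. State q0 means no match yet; q1 means the last symbol is `x`; q2 means the last 2 symbols are `xx`; q3 means the last 3 symbols are `xxx`. Only q3 accepts. On a mismatch, fall back to the longest proper suffix that is still a prefix of `xxx`.
With 4 states:
        x   y  
>  q0   q1  q0 
   q1   q2  q0 
   q2   q3  q0 
 * q3   q3  q0 
(> = start, * = accepting)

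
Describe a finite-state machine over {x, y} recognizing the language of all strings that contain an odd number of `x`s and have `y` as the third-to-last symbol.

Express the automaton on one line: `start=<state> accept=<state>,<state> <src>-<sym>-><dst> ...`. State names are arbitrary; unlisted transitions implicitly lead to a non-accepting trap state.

Build one automaton per condition and run them in lockstep. One (2 states) tracks the count of `x`s modulo 2; the other (15 states) tracks the last 3 symbols read. Each combined state is a pair, one component from each; accept when both components accept. Minimizing collapses redundant product states.
With 12 states:
          x    y  
>  q0     q1   q2 
   q1     q0   q3 
   q2     q4   q5 
   q3     q6   q7 
   q4     q0   q8 
   q5     q9   q5 
   q6    q10   q2 
   q7     q6  q11 
 * q8     q6   q7 
 * q9     q0   q8 
 * q10    q0   q3 
 * q11    q6  q11 
(> = start, * = accepting)

start=q0 accept=q8,q9,q10,q11 q0-x->q1 q0-y->q2 q1-x->q0 q1-y->q3 q2-x->q4 q2-y->q5 q3-x->q6 q3-y->q7 q4-x->q0 q4-y->q8 q5-x->q9 q5-y->q5 q6-x->q10 q6-y->q2 q7-x->q6 q7-y->q11 q8-x->q6 q8-y->q7 q9-x->q0 q9-y->q8 q10-x->q0 q10-y->q3 q11-x->q6 q11-y->q11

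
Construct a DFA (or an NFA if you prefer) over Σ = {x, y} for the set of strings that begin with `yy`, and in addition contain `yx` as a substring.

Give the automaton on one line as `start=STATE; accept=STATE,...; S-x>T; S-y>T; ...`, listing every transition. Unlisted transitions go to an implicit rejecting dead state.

Run two small machines in parallel and take their product. The first has 4 states tracking whether the input so far still matches the prefix `yy`; the second has 3 states tracking whether and how much of `yx` has been seen. A product state is a pair (one from each), accepting exactly when both do.
A 7-state machine:
        x   y  
>  s0   s1  s2 
   s1   s1  s3 
   s2   s4  s5 
   s3   s4  s3 
   s4   s4  s4 
   s5   s6  s5 
 * s6   s6  s6 
(> = start, * = accepting)

start=s0; accept=s6; s0-x>s1; s0-y>s2; s1-x>s1; s1-y>s3; s2-x>s4; s2-y>s5; s3-x>s4; s3-y>s3; s4-x>s4; s4-y>s4; s5-x>s6; s5-y>s5; s6-x>s6; s6-y>s6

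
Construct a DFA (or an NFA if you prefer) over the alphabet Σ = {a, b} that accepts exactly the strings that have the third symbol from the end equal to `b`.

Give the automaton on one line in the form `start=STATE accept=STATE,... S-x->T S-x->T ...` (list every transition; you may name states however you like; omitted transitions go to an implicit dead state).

A DFA must remember the last 3 symbols (since which symbol is third-to-last isn't known until the input ends). Use one state per possible window of the last ≤3 symbols; accept from those whose window starts with `b`.
With 15 states:
          a    b  
>  q0     q1   q2 
   q1     q3   q4 
   q2     q5   q6 
   q3     q7   q8 
   q4     q9  q10 
   q5    q11  q12 
   q6    q13  q14 
   q7     q7   q8 
   q8     q9  q10 
   q9    q11  q12 
   q10   q13  q14 
 * q11    q7   q8 
 * q12    q9  q10 
 * q13   q11  q12 
 * q14   q13  q14 
(> = start, * = accepting)

start=q0 accept=q11,q12,q13,q14 q0-a->q1 q0-b->q2 q1-a->q3 q1-b->q4 q2-a->q5 q2-b->q6 q3-a->q7 q3-b->q8 q4-a->q9 q4-b->q10 q5-a->q11 q5-b->q12 q6-a->q13 q6-b->q14 q7-a->q7 q7-b->q8 q8-a->q9 q8-b->q10 q9-a->q11 q9-b->q12 q10-a->q13 q10-b->q14 q11-a->q7 q11-b->q8 q12-a->q9 q12-b->q10 q13-a->q11 q13-b->q12 q14-a->q13 q14-b->q14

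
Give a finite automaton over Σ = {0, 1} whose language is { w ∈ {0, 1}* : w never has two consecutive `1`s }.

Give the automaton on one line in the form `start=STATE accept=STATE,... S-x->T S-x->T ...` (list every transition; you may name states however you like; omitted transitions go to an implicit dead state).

Track partial matches of the forbidden pattern `11`. State s2 is a dead state reached once `11` has occurred; every other state accepts. s0 means no part of `11` is currently matched.
        0   1  
>* s0   s0  s1 
 * s1   s0  s2 
   s2   s2  s2 
(> = start, * = accepting)

start=s0 accept=s0,s1 s0-0->s0 s0-1->s1 s1-0->s0 s1-1->s2 s2-0->s2 s2-1->s2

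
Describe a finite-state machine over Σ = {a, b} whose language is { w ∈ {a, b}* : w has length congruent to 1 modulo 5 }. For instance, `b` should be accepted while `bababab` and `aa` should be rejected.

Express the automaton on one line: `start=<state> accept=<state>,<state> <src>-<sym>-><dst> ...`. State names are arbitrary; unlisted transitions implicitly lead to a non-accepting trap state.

Count input length modulo 5: every symbol advances one step around the cycle q0 → q1 → q2 → q3 → q4 → q0. Accept at q1.
With 5 states:
        a   b  
>  q0   q1  q1 
 * q1   q2  q2 
   q2   q3  q3 
   q3   q4  q4 
   q4   q0  q0 
(> = start, * = accepting)

start=q0 accept=q1 q0-a->q1 q0-b->q1 q1-a->q2 q1-b->q2 q2-a->q3 q2-b->q3 q3-a->q4 q3-b->q4 q4-a->q0 q4-b->q0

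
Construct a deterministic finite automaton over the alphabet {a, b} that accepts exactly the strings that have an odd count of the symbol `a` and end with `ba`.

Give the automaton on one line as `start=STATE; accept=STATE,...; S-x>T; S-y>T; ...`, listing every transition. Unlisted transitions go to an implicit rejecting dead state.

start=q0; accept=q3; q0-a>q1; q0-b>q2; q1-a>q0; q1-b>q1; q2-a>q3; q2-b>q2; q3-a>q0; q3-b>q1

Handle the two conditions separately and then intersect. The first has 2 states tracking the count of `a`s modulo 2; the second has 3 states tracking how much of the suffix `ba` has currently been matched. A product state is a pair (one from each), accepting exactly when both do. Equivalent product states are then merged.
A 4-state machine:
        a   b  
>  q0   q1  q2 
   q1   q0  q1 
   q2   q3  q2 
 * q3   q0  q1 
(> = start, * = accepting)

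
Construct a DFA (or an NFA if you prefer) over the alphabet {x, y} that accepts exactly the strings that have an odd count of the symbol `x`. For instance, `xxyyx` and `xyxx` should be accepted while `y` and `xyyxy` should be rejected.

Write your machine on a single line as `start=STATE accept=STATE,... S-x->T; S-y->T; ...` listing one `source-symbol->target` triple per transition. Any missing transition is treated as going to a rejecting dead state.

The only thing that matters is how many `x`s have appeared, reduced mod 2. Use one state per residue: S0 for 0, …, S1 for 1. Reading `x` moves to the next residue; anything else stays put. S1 is accepting.
A 2-state machine:
        x   y  
>  S0   S1  S0 
 * S1   S0  S1 
(> = start, * = accepting)

start=S0; accept=S1; S0-x->S1; S0-y->S0; S1-x->S0; S1-y->S1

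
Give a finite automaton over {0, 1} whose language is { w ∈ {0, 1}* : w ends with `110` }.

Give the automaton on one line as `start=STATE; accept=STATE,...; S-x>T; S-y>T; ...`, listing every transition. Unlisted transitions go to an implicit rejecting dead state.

start=q0; accept=q3; q0-0>q0; q0-1>q1; q1-0>q0; q1-1>q2; q2-0>q3; q2-1>q2; q3-0>q0; q3-1>q1

Let each state record the length of the longest suffix of the input read so far that is also a prefix of `110`. q1 means the last symbol is `1`; q2 means the last 2 symbols are `11`; q3 means the last 3 symbols are `110`. Accept only at q3, where the string currently ends in `110`.
        0   1  
>  q0   q0  q1 
   q1   q0  q2 
   q2   q3  q2 
 * q3   q0  q1 
(> = start, * = accepting)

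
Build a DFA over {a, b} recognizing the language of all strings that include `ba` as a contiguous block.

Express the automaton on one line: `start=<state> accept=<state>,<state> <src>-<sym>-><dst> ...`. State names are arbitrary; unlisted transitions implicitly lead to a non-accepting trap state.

start=q0 accept=q2 q0-a->q0 q0-b->q1 q1-a->q2 q1-b->q1 q2-a->q2 q2-b->q2

Track how much of `ba` has been matched so far: state q0 is no progress, q2 is the absorbing accept state reached once `ba` has occurred. Intermediate states record partial matches; on a mismatch, fall back to the longest reusable overlap.
A 3-state machine:
        a   b  
>  q0   q0  q1 
   q1   q2  q1 
 * q2   q2  q2 
(> = start, * = accepting)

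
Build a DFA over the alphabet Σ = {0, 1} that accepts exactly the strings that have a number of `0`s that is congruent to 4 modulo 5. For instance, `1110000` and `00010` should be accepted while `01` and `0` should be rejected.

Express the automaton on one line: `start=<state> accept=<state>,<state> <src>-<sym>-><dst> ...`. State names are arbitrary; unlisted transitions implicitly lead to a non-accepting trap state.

The only thing that matters is how many `0`s have appeared, reduced mod 5. Use one state per residue: q0 for 0, …, q4 for 4. Reading `0` moves to the next residue; anything else stays put. q4 is accepting.
        0   1  
>  q0   q1  q0 
   q1   q2  q1 
   q2   q3  q2 
   q3   q4  q3 
 * q4   q0  q4 
(> = start, * = accepting)

start=q0 accept=q4 q0-0->q1 q0-1->q0 q1-0->q2 q1-1->q1 q2-0->q3 q2-1->q2 q3-0->q4 q3-1->q3 q4-0->q0 q4-1->q4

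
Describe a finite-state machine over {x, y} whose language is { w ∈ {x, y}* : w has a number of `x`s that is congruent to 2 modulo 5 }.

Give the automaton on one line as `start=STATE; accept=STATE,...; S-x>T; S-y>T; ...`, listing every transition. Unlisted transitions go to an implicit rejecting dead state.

start=s0; accept=s2; s0-x>s1; s0-y>s0; s1-x>s2; s1-y>s1; s2-x>s3; s2-y>s2; s3-x>s4; s3-y>s3; s4-x>s0; s4-y>s4

Keep the running count of `x`s modulo 5: each `x` advances along the cycle s0 → s1 → s2 → s3 → s4 → s0 while other symbols loop. Accept at s2.
A 5-state machine:
        x   y  
>  s0   s1  s0 
   s1   s2  s1 
 * s2   s3  s2 
   s3   s4  s3 
   s4   s0  s4 
(> = start, * = accepting)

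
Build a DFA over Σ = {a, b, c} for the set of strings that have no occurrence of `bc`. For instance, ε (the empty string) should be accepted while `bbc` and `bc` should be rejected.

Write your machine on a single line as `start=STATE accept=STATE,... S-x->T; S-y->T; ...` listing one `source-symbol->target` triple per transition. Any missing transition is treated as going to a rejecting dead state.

Track partial matches of the forbidden pattern `bc`. State S2 is a dead state reached once `bc` has occurred; every other state accepts. S0 means no part of `bc` is currently matched.
A 3-state machine:
        a   b   c  
>* S0   S0  S1  S0 
 * S1   S0  S1  S2 
   S2   S2  S2  S2 
(> = start, * = accepting)

start=S0; accept=S0,S1; S0-a->S0; S0-b->S1; S0-c->S0; S1-a->S0; S1-b->S1; S1-c->S2; S2-a->S2; S2-b->S2; S2-c->S2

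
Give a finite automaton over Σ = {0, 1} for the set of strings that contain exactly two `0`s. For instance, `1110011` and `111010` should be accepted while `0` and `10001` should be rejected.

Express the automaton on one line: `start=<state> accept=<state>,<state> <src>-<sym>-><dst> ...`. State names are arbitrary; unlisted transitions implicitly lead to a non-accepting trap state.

Count `0`s, saturating at 3: states S0 through S2 mean 0 through 2 `0`s seen; S3 means more than 2. Each `0` increments (capped at S3); other symbols loop. Accept from {S2}.
A 4-state machine:
        0   1  
>  S0   S1  S0 
   S1   S2  S1 
 * S2   S3  S2 
   S3   S3  S3 
(> = start, * = accepting)

start=S0 accept=S2 S0-0->S1 S0-1->S0 S1-0->S2 S1-1->S1 S2-0->S3 S2-1->S2 S3-0->S3 S3-1->S3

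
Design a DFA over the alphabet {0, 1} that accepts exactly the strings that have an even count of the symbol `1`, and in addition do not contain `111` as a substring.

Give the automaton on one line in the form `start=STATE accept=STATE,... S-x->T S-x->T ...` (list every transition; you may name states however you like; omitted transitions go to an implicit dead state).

start=q0 accept=q0,q3,q4 q0-0->q0 q0-1->q1 q1-0->q2 q1-1->q3 q2-0->q2 q2-1->q4 q3-0->q0 q3-1->q5 q4-0->q0 q4-1->q6 q5-0->q5 q5-1->q5 q6-0->q2 q6-1->q5

Build one automaton per condition and run them in lockstep. One (2 states) tracks the count of `1`s modulo 2; the other (4 states) tracks partial matches of the forbidden pattern `111`. Each combined state is a pair, one component from each; accept when both components accept. After merging equivalent states the machine shrinks.
With 7 states:
        0   1  
>* q0   q0  q1 
   q1   q2  q3 
   q2   q2  q4 
 * q3   q0  q5 
 * q4   q0  q6 
   q5   q5  q5 
   q6   q2  q5 
(> = start, * = accepting)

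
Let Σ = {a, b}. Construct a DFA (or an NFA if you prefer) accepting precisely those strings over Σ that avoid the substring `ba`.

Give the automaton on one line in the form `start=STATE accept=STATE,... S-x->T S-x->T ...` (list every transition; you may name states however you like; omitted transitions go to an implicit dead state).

This is the complement of 'contains `ba`'. Use the same substring-matching states — s0 through s2 holding how much of `ba` has just been matched — but flip the accepting set: everything except the trap s2 accepts.
3 states suffice.
        a   b  
>* s0   s0  s1 
 * s1   s2  s1 
   s2   s2  s2 
(> = start, * = accepting)

start=s0 accept=s0,s1 s0-a->s0 s0-b->s1 s1-a->s2 s1-b->s1 s2-a->s2 s2-b->s2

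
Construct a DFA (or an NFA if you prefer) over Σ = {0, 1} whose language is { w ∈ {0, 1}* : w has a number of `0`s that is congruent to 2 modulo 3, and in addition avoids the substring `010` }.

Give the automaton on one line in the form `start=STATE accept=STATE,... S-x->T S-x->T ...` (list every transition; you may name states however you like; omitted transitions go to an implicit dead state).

Handle the two conditions separately and then intersect. One (3 states) tracks the count of `0`s modulo 3; the other (4 states) tracks partial matches of the forbidden pattern `010`. Each combined state is a pair, one component from each; accept when both components accept.
12 states suffice.
          0    1  
>  q0     q1   q0 
   q1     q2   q3 
 * q2     q4   q5 
   q3     q6   q7 
   q4     q1   q8 
 * q5     q9  q10 
   q6     q9   q6 
   q7     q2   q7 
   q8    q11   q0 
   q9    q11   q9 
 * q10    q4  q10 
   q11    q6  q11 
(> = start, * = accepting)

start=q0 accept=q2,q5,q10 q0-0->q1 q0-1->q0 q1-0->q2 q1-1->q3 q2-0->q4 q2-1->q5 q3-0->q6 q3-1->q7 q4-0->q1 q4-1->q8 q5-0->q9 q5-1->q10 q6-0->q9 q6-1->q6 q7-0->q2 q7-1->q7 q8-0->q11 q8-1->q0 q9-0->q11 q9-1->q9 q10-0->q4 q10-1->q10 q11-0->q6 q11-1->q11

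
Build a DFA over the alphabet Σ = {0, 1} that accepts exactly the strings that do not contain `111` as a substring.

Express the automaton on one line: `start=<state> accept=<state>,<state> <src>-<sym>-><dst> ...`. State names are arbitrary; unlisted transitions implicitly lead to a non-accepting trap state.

start=q0 accept=q0,q1,q2 q0-0->q0 q0-1->q1 q1-0->q0 q1-1->q2 q2-0->q0 q2-1->q3 q3-0->q3 q3-1->q3

Track partial matches of the forbidden pattern `111`. State q3 is a dead state reached once `111` has occurred; every other state accepts. q0 means no part of `111` is currently matched.
4 states suffice.
        0   1  
>* q0   q0  q1 
 * q1   q0  q2 
 * q2   q0  q3 
   q3   q3  q3 
(> = start, * = accepting)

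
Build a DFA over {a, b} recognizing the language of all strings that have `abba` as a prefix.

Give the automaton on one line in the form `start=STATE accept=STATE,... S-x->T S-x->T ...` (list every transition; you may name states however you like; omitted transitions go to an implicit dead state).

start=q0 accept=q4 q0-a->q1 q0-b->q5 q1-a->q5 q1-b->q2 q2-a->q5 q2-b->q3 q3-a->q4 q3-b->q5 q4-a->q4 q4-b->q4 q5-a->q5 q5-b->q5

Walk along `abba` while the input agrees: from q0 take `a` to q1, and so on. Any deviation drops to the rejecting sink q5. Once q4 is reached the prefix is confirmed and every continuation is accepted.
6 states suffice.
        a   b  
>  q0   q1  q5 
   q1   q5  q2 
   q2   q5  q3 
   q3   q4  q5 
 * q4   q4  q4 
   q5   q5  q5 
(> = start, * = accepting)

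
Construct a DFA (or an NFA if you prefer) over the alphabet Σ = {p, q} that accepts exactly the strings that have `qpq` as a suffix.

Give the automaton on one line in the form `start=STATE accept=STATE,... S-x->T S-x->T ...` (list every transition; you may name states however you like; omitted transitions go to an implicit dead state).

start=s0 accept=s3 s0-p->s0 s0-q->s1 s1-p->s2 s1-q->s1 s2-p->s0 s2-q->s3 s3-p->s2 s3-q->s1

Let each state record the length of the longest suffix of the input read so far that is also a prefix of `qpq`. s1 means the last symbol is `q`; s2 means the last 2 symbols are `qp`; s3 means the last 3 symbols are `qpq`. Accept only at s3, where the string currently ends in `qpq`.
With 4 states:
        p   q  
>  s0   s0  s1 
   s1   s2  s1 
   s2   s0  s3 
 * s3   s2  s1 
(> = start, * = accepting)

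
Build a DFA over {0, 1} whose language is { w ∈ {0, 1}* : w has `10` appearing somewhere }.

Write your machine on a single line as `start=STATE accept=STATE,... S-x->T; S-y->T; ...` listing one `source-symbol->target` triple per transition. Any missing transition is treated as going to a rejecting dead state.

start=S0; accept=S2; S0-0->S0; S0-1->S1; S1-0->S2; S1-1->S1; S2-0->S2; S2-1->S2

States S0..S1 record the length of the longest prefix of `10` that matches the current input suffix. Reaching S2 means `10` has been seen, and we stay there forever. Accept from S2.
A 3-state machine:
        0   1  
>  S0   S0  S1 
   S1   S2  S1 
 * S2   S2  S2 
(> = start, * = accepting)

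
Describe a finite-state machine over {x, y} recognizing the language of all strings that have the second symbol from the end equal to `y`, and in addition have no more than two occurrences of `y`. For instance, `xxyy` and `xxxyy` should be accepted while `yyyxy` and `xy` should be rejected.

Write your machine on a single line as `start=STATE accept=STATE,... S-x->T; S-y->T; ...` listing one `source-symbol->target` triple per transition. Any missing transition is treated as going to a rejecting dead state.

start=A; accept=C,D,G; A-x->A; A-y->B; B-x->C; B-y->D; C-x->E; C-y->F; D-x->G; D-y->H; E-x->E; E-y->F; F-x->G; F-y->H; G-x->H; G-y->H; H-x->H; H-y->H

Run two small machines in parallel and take their product. One (7 states) tracks the last 2 symbols read; the other (4 states) tracks the count of `y`s, saturating at 3. Each combined state is a pair, one component from each; accept when both components accept. After merging equivalent states the machine shrinks.
8 states suffice.
       x  y 
>  A   A  B 
   B   C  D 
 * C   E  F 
 * D   G  H 
   E   E  F 
   F   G  H 
 * G   H  H 
   H   H  H 
(> = start, * = accepting)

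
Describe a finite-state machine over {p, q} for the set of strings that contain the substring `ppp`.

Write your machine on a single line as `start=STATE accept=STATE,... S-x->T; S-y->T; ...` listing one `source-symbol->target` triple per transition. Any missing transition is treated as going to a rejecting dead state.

start=A; accept=D; A-p->B; A-q->A; B-p->C; B-q->A; C-p->D; C-q->A; D-p->D; D-q->D

States A..C record the length of the longest prefix of `ppp` that matches the current input suffix. Reaching D means `ppp` has been seen, and we stay there forever. Accept from D.
A 4-state machine:
       p  q 
>  A   B  A 
   B   C  A 
   C   D  A 
 * D   D  D 
(> = start, * = accepting)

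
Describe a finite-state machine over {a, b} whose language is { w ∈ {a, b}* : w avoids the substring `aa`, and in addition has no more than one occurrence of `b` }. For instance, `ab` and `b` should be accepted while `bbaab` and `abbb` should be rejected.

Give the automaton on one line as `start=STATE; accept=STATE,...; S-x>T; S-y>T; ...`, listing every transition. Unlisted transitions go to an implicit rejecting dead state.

Run two small machines in parallel and take their product. The first has 3 states tracking partial matches of the forbidden pattern `aa`; the second has 3 states tracking the count of `b`s, saturating at 2. A product state is a pair (one from each), accepting exactly when both do. Equivalent product states are then merged.
5 states suffice.
        a   b  
>* S0   S1  S2 
 * S1   S3  S2 
 * S2   S4  S3 
   S3   S3  S3 
 * S4   S3  S3 
(> = start, * = accepting)

start=S0; accept=S0,S1,S2,S4; S0-a>S1; S0-b>S2; S1-a>S3; S1-b>S2; S2-a>S4; S2-b>S3; S3-a>S3; S3-b>S3; S4-a>S3; S4-b>S3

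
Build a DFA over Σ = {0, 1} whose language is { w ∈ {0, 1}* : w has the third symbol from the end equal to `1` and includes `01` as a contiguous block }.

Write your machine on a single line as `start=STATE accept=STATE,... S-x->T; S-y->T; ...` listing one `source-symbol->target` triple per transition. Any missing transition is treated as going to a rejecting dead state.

Handle the two conditions separately and then intersect. One (15 states) tracks the last 3 symbols read; the other (3 states) tracks whether and how much of `01` has been seen. Each combined state is a pair, one component from each; accept when both components accept.
          0    1  
>  q0     q1   q2 
   q1     q3   q4 
   q2     q5   q6 
   q3     q7   q8 
   q4     q9  q10 
   q5    q11  q12 
   q6    q13  q14 
   q7     q7   q8 
   q8     q9  q10 
   q9    q15  q12 
   q10   q16  q17 
   q11    q7   q8 
 * q12    q9  q10 
   q13   q11  q12 
   q14   q13  q14 
 * q15   q18   q8 
 * q16   q15  q12 
 * q17   q16  q17 
   q18   q18   q8 
(> = start, * = accepting)

start=q0; accept=q12,q15,q16,q17; q0-0->q1; q0-1->q2; q1-0->q3; q1-1->q4; q2-0->q5; q2-1->q6; q3-0->q7; q3-1->q8; q4-0->q9; q4-1->q10; q5-0->q11; q5-1->q12; q6-0->q13; q6-1->q14; q7-0->q7; q7-1->q8; q8-0->q9; q8-1->q10; q9-0->q15; q9-1->q12; q10-0->q16; q10-1->q17; q11-0->q7; q11-1->q8; q12-0->q9; q12-1->q10; q13-0->q11; q13-1->q12; q14-0->q13; q14-1->q14; q15-0->q18; q15-1->q8; q16-0->q15; q16-1->q12; q17-0->q16; q17-1->q17; q18-0->q18; q18-1->q8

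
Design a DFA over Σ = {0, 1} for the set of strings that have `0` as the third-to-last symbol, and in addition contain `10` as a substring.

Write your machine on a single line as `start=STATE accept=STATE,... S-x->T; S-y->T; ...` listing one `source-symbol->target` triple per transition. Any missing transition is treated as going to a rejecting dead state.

start=q0; accept=q5,q8,q9,q10; q0-0->q1; q0-1->q2; q1-0->q1; q1-1->q3; q2-0->q4; q2-1->q2; q3-0->q5; q3-1->q2; q4-0->q6; q4-1->q7; q5-0->q6; q5-1->q7; q6-0->q8; q6-1->q9; q7-0->q5; q7-1->q10; q8-0->q8; q8-1->q9; q9-0->q5; q9-1->q10; q10-0->q4; q10-1->q2

Build one automaton per condition and run them in lockstep. The first has 15 states tracking the last 3 symbols read; the second has 3 states tracking whether and how much of `10` has been seen. A product state is a pair (one from each), accepting exactly when both do. Equivalent product states are then merged.
          0    1  
>  q0     q1   q2 
   q1     q1   q3 
   q2     q4   q2 
   q3     q5   q2 
   q4     q6   q7 
 * q5     q6   q7 
   q6     q8   q9 
   q7     q5  q10 
 * q8     q8   q9 
 * q9     q5  q10 
 * q10    q4   q2 
(> = start, * = accepting)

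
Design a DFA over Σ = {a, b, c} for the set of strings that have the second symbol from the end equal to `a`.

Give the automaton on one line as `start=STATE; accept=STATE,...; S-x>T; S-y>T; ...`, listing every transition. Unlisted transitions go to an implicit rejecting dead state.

start=q0; accept=q4,q5,q6; q0-a>q1; q0-b>q2; q0-c>q3; q1-a>q4; q1-b>q5; q1-c>q6; q2-a>q7; q2-b>q8; q2-c>q9; q3-a>q10; q3-b>q11; q3-c>q12; q4-a>q4; q4-b>q5; q4-c>q6; q5-a>q7; q5-b>q8; q5-c>q9; q6-a>q10; q6-b>q11; q6-c>q12; q7-a>q4; q7-b>q5; q7-c>q6; q8-a>q7; q8-b>q8; q8-c>q9; q9-a>q10; q9-b>q11; q9-c>q12; q10-a>q4; q10-b>q5; q10-c>q6; q11-a>q7; q11-b>q8; q11-c>q9; q12-a>q10; q12-b>q11; q12-c>q12

A DFA must remember the last 2 symbols (since which symbol is second-to-last isn't known until the input ends). Use one state per possible window of the last ≤2 symbols; accept from those whose window starts with `a`.
          a    b    c  
>  q0     q1   q2   q3 
   q1     q4   q5   q6 
   q2     q7   q8   q9 
   q3    q10  q11  q12 
 * q4     q4   q5   q6 
 * q5     q7   q8   q9 
 * q6    q10  q11  q12 
   q7     q4   q5   q6 
   q8     q7   q8   q9 
   q9    q10  q11  q12 
   q10    q4   q5   q6 
   q11    q7   q8   q9 
   q12   q10  q11  q12 
(> = start, * = accepting)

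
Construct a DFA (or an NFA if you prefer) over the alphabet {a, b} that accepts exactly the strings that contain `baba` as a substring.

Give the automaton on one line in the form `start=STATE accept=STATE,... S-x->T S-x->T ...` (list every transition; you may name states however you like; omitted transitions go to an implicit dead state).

start=q0 accept=q4 q0-a->q0 q0-b->q1 q1-a->q2 q1-b->q1 q2-a->q0 q2-b->q3 q3-a->q4 q3-b->q1 q4-a->q4 q4-b->q4

Track how much of `baba` has been matched so far: state q0 is no progress, q4 is the absorbing accept state reached once `baba` has occurred. Intermediate states record partial matches; on a mismatch, fall back to the longest reusable overlap.
With 5 states:
        a   b  
>  q0   q0  q1 
   q1   q2  q1 
   q2   q0  q3 
   q3   q4  q1 
 * q4   q4  q4 
(> = start, * = accepting)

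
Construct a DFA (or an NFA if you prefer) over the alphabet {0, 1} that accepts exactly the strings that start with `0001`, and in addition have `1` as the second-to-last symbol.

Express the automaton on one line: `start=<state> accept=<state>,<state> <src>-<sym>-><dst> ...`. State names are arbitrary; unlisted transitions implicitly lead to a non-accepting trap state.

Handle the two conditions separately and then intersect. One (6 states) tracks whether the input so far still matches the prefix `0001`; the other (7 states) tracks the last 2 symbols read. Each combined state is a pair, one component from each; accept when both components accept.
13 states suffice.
       0  1 
>  A   B  C 
   B   D  E 
   C   F  G 
   D   H  E 
   E   F  G 
   F   I  E 
   G   F  G 
   H   I  J 
   I   I  E 
   J   K  L 
 * K   M  J 
 * L   K  L 
   M   M  J 
(> = start, * = accepting)

start=A accept=K,L A-0->B A-1->C B-0->D B-1->E C-0->F C-1->G D-0->H D-1->E E-0->F E-1->G F-0->I F-1->E G-0->F G-1->G H-0->I H-1->J I-0->I I-1->E J-0->K J-1->L K-0->M K-1->J L-0->K L-1->L M-0->M M-1->J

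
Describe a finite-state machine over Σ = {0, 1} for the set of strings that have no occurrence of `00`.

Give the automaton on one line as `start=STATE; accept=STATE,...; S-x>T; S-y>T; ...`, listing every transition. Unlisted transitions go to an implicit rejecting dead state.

start=q0; accept=q0,q1; q0-0>q1; q0-1>q0; q1-0>q2; q1-1>q0; q2-0>q2; q2-1>q2

This is the complement of 'contains `00`'. Use the same substring-matching states — q0 through q2 holding how much of `00` has just been matched — but flip the accepting set: everything except the trap q2 accepts.
A 3-state machine:
        0   1  
>* q0   q1  q0 
 * q1   q2  q0 
   q2   q2  q2 
(> = start, * = accepting)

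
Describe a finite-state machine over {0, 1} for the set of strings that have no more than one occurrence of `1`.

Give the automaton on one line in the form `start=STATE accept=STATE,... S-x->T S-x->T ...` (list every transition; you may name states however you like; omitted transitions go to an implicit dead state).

start=q0 accept=q0,q1 q0-0->q0 q0-1->q1 q1-0->q1 q1-1->q2 q2-0->q2 q2-1->q2

Count `1`s, saturating at 2: state q0 means no `1` yet, q1 means one `1` seen, q2 means more than one. Each `1` increments (capped at q2); other symbols loop. Accept from {q0, q1}.
3 states suffice.
        0   1  
>* q0   q0  q1 
 * q1   q1  q2 
   q2   q2  q2 
(> = start, * = accepting)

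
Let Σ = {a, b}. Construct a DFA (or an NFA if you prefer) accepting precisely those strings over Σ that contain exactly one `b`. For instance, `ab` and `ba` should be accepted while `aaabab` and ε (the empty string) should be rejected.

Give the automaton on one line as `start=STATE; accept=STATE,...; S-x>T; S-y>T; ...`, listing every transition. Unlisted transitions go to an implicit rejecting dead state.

Only the number of `b`s matters, and only up to 2. Make a chain q0 → q1 → q2 advanced by each `b` (with q2 absorbing); every other symbol self-loops. The accepting set is {q1}.
With 3 states:
        a   b  
>  q0   q0  q1 
 * q1   q1  q2 
   q2   q2  q2 
(> = start, * = accepting)

start=q0; accept=q1; q0-a>q0; q0-b>q1; q1-a>q1; q1-b>q2; q2-a>q2; q2-b>q2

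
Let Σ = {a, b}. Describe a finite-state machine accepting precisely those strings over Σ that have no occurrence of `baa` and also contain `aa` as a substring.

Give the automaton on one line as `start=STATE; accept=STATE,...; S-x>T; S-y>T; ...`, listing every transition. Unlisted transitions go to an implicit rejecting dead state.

start=q0; accept=q3,q4,q5; q0-a>q1; q0-b>q2; q1-a>q3; q1-b>q2; q2-a>q2; q2-b>q2; q3-a>q3; q3-b>q4; q4-a>q5; q4-b>q4; q5-a>q2; q5-b>q4

Handle the two conditions separately and then intersect. The first has 4 states tracking partial matches of the forbidden pattern `baa`; the second has 3 states tracking whether and how much of `aa` has been seen. A product state is a pair (one from each), accepting exactly when both do. After merging equivalent states the machine shrinks.
        a   b  
>  q0   q1  q2 
   q1   q3  q2 
   q2   q2  q2 
 * q3   q3  q4 
 * q4   q5  q4 
 * q5   q2  q4 
(> = start, * = accepting)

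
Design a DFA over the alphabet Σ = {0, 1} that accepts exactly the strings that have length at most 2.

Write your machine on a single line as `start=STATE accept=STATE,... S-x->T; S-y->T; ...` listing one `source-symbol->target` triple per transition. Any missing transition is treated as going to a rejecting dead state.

start=q0; accept=q0,q1,q2; q0-0->q1; q0-1->q1; q1-0->q2; q1-1->q2; q2-0->q3; q2-1->q3; q3-0->q3; q3-1->q3

Count input length up to 3: every symbol moves from q0 toward q3, which means 'more than 2' and absorbs. Accept from {q0, q1, q2}.
With 4 states:
        0   1  
>* q0   q1  q1 
 * q1   q2  q2 
 * q2   q3  q3 
   q3   q3  q3 
(> = start, * = accepting)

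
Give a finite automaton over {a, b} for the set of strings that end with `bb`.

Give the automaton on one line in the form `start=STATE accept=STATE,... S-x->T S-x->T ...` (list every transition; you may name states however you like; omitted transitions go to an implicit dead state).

start=S0 accept=S2 S0-a->S0 S0-b->S1 S1-a->S0 S1-b->S2 S2-a->S0 S2-b->S2

Remember how much of `bb` the current input suffix matches. State S0 means no match yet; S1 means the last symbol is `b`; S2 means the last 2 symbols are `bb`. Only S2 accepts. On a mismatch, fall back to the longest proper suffix that is still a prefix of `bb`.
With 3 states:
        a   b  
>  S0   S0  S1 
   S1   S0  S2 
 * S2   S0  S2 
(> = start, * = accepting)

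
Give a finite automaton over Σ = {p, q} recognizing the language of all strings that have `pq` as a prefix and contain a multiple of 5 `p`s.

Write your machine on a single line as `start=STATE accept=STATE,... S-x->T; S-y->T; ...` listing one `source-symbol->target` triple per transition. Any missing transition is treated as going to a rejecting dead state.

Handle the two conditions separately and then intersect. One (4 states) tracks whether the input so far still matches the prefix `pq`; the other (5 states) tracks the count of `p`s modulo 5. Each combined state is a pair, one component from each; accept when both components accept. Minimizing collapses redundant product states.
        p   q  
>  s0   s1  s2 
   s1   s2  s3 
   s2   s2  s2 
   s3   s4  s3 
   s4   s5  s4 
   s5   s6  s5 
   s6   s7  s6 
 * s7   s3  s7 
(> = start, * = accepting)

start=s0; accept=s7; s0-p->s1; s0-q->s2; s1-p->s2; s1-q->s3; s2-p->s2; s2-q->s2; s3-p->s4; s3-q->s3; s4-p->s5; s4-q->s4; s5-p->s6; s5-q->s5; s6-p->s7; s6-q->s6; s7-p->s3; s7-q->s7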